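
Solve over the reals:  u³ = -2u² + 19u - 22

u = -5.873 or u = 1.873 or u = 2

Rearrange: u³ + 2u² - 19u + 22 = 0.
Possible rational roots are divisors of 22. Testing u = 2 gives 0, so (u - 2) is a factor.
Divide: u³ + 2u² - 19u + 22 = (u - 2)(u² + 4u - 11).
Apply the quadratic formula to u² + 4u - 11 = 0: u = (-4 ± √60)/2, i.e. u ≈ 1.873 or u ≈ -5.873.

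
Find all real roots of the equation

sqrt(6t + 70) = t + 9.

t = -1

Square both sides: 6t + 70 = (t + 9)^2.
Expand and rearrange: t^2 + 12t + 11 = 0.
Solving gives t = -1 or t = -11.
Check each candidate in the original equation:
  t = -1: sqrt(64) = 8, while t + 9 = 8 — valid.
  t = -11: sqrt(4) = 2, while t + 9 = -2 — extraneous.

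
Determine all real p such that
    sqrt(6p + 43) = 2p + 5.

p = 1

Square both sides: 6p + 43 = (2p + 5)^2.
Expand and rearrange: 4p^2 + 14p - 18 = 0.
Solving gives p = 1 or p = -4.5.
Check each candidate in the original equation:
  p = 1: sqrt(49) = 7, while 2p + 5 = 7 — valid.
  p = -4.5: sqrt(16) = 4, while 2p + 5 = -4 — extraneous.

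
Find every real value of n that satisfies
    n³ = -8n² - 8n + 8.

n = -6.6056 or n = -2 or n = 0.6056

Rearrange: n³ + 8n² + 8n - 8 = 0.
Possible rational roots are divisors of -8. Testing n = -2 gives 0, so (n + 2) is a factor.
Divide: n³ + 8n² + 8n - 8 = (n + 2)(n² + 6n - 4).
Apply the quadratic formula to n² + 6n - 4 = 0: n = (-6 ± √52)/2, i.e. n ≈ 0.6056 or n ≈ -6.6056.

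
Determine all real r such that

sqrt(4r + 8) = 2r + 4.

r = -2 or r = -1

Square both sides: 4r + 8 = (2r + 4)^2.
Expand and rearrange: 4r^2 + 12r + 8 = 0.
Solving gives r = -1 or r = -2.
Check each candidate in the original equation:
  r = -1: sqrt(4) = 2, while 2r + 4 = 2 — valid.
  r = -2: sqrt(0) = 0, while 2r + 4 = 0 — valid.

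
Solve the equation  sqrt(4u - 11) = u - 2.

u = 3 or u = 5

Square both sides: 4u - 11 = (u - 2)^2.
Expand and rearrange: u^2 - 8u + 15 = 0.
Solving gives u = 5 or u = 3.
Check each candidate in the original equation:
  u = 5: sqrt(9) = 3, while u - 2 = 3 — valid.
  u = 3: sqrt(1) = 1, while u - 2 = 1 — valid.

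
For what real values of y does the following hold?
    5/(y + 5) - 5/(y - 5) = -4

y = -6.1237 or y = 6.1237

Multiply both sides by (y + 5)(y - 5):
5(y - 5) - 5(y + 5) = -4(y + 5)(y - 5).
Expand and collect terms: -4y² + 150 = 0.
By the quadratic formula, y = (0 ± √2400) / -8, so y ≈ -6.1237 or y ≈ 6.1237.
Neither value makes a denominator zero (y ≠ -5, y ≠ 5), so both are valid.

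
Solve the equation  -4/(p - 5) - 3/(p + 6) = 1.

p = -10.0828 or p = 2.0828

Multiply both sides by (p - 5)(p + 6):
-4(p + 6) - 3(p - 5) = (p - 5)(p + 6).
Expand and collect terms: p^2 + 8p - 21 = 0.
By the quadratic formula, p = (-8 +/- sqrt(148)) / 2, so p ~= 2.0828 or p ~= -10.0828.
Neither value makes a denominator zero (p != 5, p != -6), so both are valid.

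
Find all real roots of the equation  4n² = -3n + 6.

n = -1.6559 or n = 0.9059

Rearrange to standard form: 4n² + 3n - 6 = 0.
Discriminant: (3)² − 4·4·(-6) = 105.
Quadratic formula: n = (-3 ± √105) / 8.
So n = -3/8 + √(105)/8 ≈ 0.9059 or n = -√(105)/8 - 3/8 ≈ -1.6559.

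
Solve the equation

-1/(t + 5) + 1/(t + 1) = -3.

t = -4.633 or t = -1.367

Multiply both sides by (t + 5)(t + 1):
-(t + 1) + (t + 5) = -3(t + 5)(t + 1).
Expand and collect terms: -3t² - 18t - 19 = 0.
By the quadratic formula, t = (18 ± √96) / -6, so t ≈ -4.633 or t ≈ -1.367.
Neither value makes a denominator zero (t ≠ -5, t ≠ -1), so both are valid.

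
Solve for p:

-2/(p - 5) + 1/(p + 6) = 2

Multiply both sides by (p - 5)(p + 6):
-2(p + 6) + (p - 5) = 2(p - 5)(p + 6).
Expand and collect terms: 2p² + 3p - 43 = 0.
By the quadratic formula, p = (-3 ± √353) / 4, so p ≈ 3.9471 or p ≈ -5.4471.
Neither value makes a denominator zero (p ≠ 5, p ≠ -6), so both are valid.

p = -5.4471 or p = 3.9471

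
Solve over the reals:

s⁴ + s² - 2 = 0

Let u = s². The equation becomes u² + u - 2 = 0.
Factor: (u + 2)(u - 1) = 0, so u = -2 or u = 1.
s² = -2 < 0 has no real solution.
s² = 1 gives s = ±1.

s = -1 or s = 1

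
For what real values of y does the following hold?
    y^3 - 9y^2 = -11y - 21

y = -1 or y = 3 or y = 7

Rearrange: y^3 - 9y^2 + 11y + 21 = 0.
Possible rational roots are divisors of 21. Testing y = 3 gives 0, so (y - 3) is a factor.
Divide: y^3 - 9y^2 + 11y + 21 = (y - 3)(y^2 - 6y - 7).
Factor the quadratic: y = 7 or y = -1.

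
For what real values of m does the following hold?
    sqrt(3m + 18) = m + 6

m = -6 or m = -3

Square both sides: 3m + 18 = (m + 6)^2.
Expand and rearrange: m^2 + 9m + 18 = 0.
Solving gives m = -3 or m = -6.
Check each candidate in the original equation:
  m = -3: sqrt(9) = 3, while m + 6 = 3 — valid.
  m = -6: sqrt(0) = 0, while m + 6 = 0 — valid.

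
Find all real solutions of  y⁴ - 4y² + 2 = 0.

Let u = y². The equation becomes u² - 4u + 2 = 0.
By the quadratic formula, u = √(2) + 2 or u = 2 - √(2).
y² = √(2) + 2 gives y = ±√(√(2) + 2) ≈ ±1.8478.
y² = 2 - √(2) gives y = ±√(2 - √(2)) ≈ ±0.7654.

y = -1.8478 or y = -0.7654 or y = 0.7654 or y = 1.8478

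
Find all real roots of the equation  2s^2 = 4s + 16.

Bring every term to one side: 2s^2 - 4s - 16 = 0.
Factor: 2(s - 4)(s + 2) = 0.
So s = 4 or s = -2.

s = -2 or s = 4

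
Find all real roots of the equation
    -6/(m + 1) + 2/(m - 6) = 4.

Multiply both sides by (m + 1)(m - 6):
-6(m - 6) + 2(m + 1) = 4(m + 1)(m - 6).
Expand and collect terms: 4m² - 16m - 62 = 0.
By the quadratic formula, m = (16 ± √1248) / 8, so m ≈ 6.4159 or m ≈ -2.4159.
Neither value makes a denominator zero (m ≠ -1, m ≠ 6), so both are valid.

m = -2.4159 or m = 6.4159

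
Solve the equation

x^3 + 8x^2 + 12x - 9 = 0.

Possible rational roots are divisors of -9. Testing x = -3 gives 0, so (x + 3) is a factor.
Divide: x^3 + 8x^2 + 12x - 9 = (x + 3)(x^2 + 5x - 3).
Apply the quadratic formula to x^2 + 5x - 3 = 0: x = (-5 +/- sqrt(37))/2, i.e. x ~= 0.5414 or x ~= -5.5414.

x = -5.5414 or x = -3 or x = 0.5414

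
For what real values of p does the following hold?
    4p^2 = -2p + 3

Rearrange to standard form: 4p^2 + 2p - 3 = 0.
Discriminant: (2)^2 - 4*4*(-3) = 52.
Quadratic formula: p = (-2 +/- sqrt(52)) / 8.
So p = -1/4 + sqrt(13)/4 ~= 0.6514 or p = -sqrt(13)/4 - 1/4 ~= -1.1514.

p = -1.1514 or p = 0.6514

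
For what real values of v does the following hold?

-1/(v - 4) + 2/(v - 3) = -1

v = 1.5858 or v = 4.4142

Multiply both sides by (v - 4)(v - 3):
-(v - 3) + 2(v - 4) = -(v - 4)(v - 3).
Expand and collect terms: -v^2 + 6v - 7 = 0.
By the quadratic formula, v = (-6 +/- sqrt(8)) / -2, so v ~= 1.5858 or v ~= 4.4142.
Neither value makes a denominator zero (v != 4, v != 3), so both are valid.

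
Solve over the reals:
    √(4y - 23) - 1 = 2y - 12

Isolate the radical: √(4y - 23) = 2y - 11.
Square both sides: 4y - 23 = (2y - 11)².
Expand and rearrange: 4y² - 48y + 144 = 0.
This gives the repeated root y = 6.
Check in the original equation:
  y = 6: √(1) = 1, while 2y - 11 = 1 — valid.

y = 6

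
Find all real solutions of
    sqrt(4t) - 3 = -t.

Isolate the radical: sqrt(4t) = -t + 3.
Square both sides: 4t = (-t + 3)^2.
Expand and rearrange: t^2 - 10t + 9 = 0.
Solving gives t = 9 or t = 1.
Check each candidate in the original equation:
  t = 9: sqrt(36) = 6, while -t + 3 = -6 — extraneous.
  t = 1: sqrt(4) = 2, while -t + 3 = 2 — valid.

t = 1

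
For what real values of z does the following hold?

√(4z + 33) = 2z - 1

Square both sides: 4z + 33 = (2z - 1)².
Expand and rearrange: 4z² - 8z - 32 = 0.
Solving gives z = 4 or z = -2.
Check each candidate in the original equation:
  z = 4: √(49) = 7, while 2z - 1 = 7 — valid.
  z = -2: √(25) = 5, while 2z - 1 = -5 — extraneous.

z = 4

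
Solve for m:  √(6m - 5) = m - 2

m = 9

Square both sides: 6m - 5 = (m - 2)².
Expand and rearrange: m² - 10m + 9 = 0.
Solving gives m = 9 or m = 1.
Check each candidate in the original equation:
  m = 9: √(49) = 7, while m - 2 = 7 — valid.
  m = 1: √(1) = 1, while m - 2 = -1 — extraneous.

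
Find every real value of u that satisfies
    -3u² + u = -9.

Rearrange to standard form: -3u² + u + 9 = 0.
Discriminant: (1)² − 4·(-3)·9 = 109.
Quadratic formula: u = (-1 ± √109) / (-6).
So u = 1/6 - √(109)/6 ≈ -1.5734 or u = 1/6 + √(109)/6 ≈ 1.9067.

u = -1.5734 or u = 1.9067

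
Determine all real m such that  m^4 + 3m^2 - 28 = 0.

m = -2 or m = 2

Let u = m^2. The equation becomes u^2 + 3u - 28 = 0.
Factor: (u - 4)(u + 7) = 0, so u = 4 or u = -7.
m^2 = 4 gives m = +/-2.
m^2 = -7 < 0 has no real solution.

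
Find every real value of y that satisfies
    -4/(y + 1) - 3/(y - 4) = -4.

Multiply both sides by (y + 1)(y - 4):
-4(y - 4) - 3(y + 1) = -4(y + 1)(y - 4).
Expand and collect terms: -4y² + 19y + 3 = 0.
By the quadratic formula, y = (-19 ± √409) / -8, so y ≈ -0.153 or y ≈ 4.903.
Neither value makes a denominator zero (y ≠ -1, y ≠ 4), so both are valid.

y = -0.153 or y = 4.903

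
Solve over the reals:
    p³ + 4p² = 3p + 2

p = -4.5616 or p = -0.4384 or p = 1

Rearrange: p³ + 4p² - 3p - 2 = 0.
Possible rational roots are divisors of -2. Testing p = 1 gives 0, so (p - 1) is a factor.
Divide: p³ + 4p² - 3p - 2 = (p - 1)(p² + 5p + 2).
Apply the quadratic formula to p² + 5p + 2 = 0: p = (-5 ± √17)/2, i.e. p ≈ -0.4384 or p ≈ -4.5616.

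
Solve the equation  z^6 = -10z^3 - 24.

Let u = z^3. The equation becomes u^2 + 10u + 24 = 0.
Factor: (u + 6)(u + 4) = 0, so u = -6 or u = -4.
z^3 = -6 gives z = -(6)^(1/3) ~= -1.8171.
z^3 = -4 gives z = -(4)^(1/3) ~= -1.5874.

z = -1.8171 or z = -1.5874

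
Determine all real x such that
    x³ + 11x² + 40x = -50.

x = -5

Rearrange: x³ + 11x² + 40x + 50 = 0.
Possible rational roots are divisors of 50. Testing x = -5 gives 0, so (x + 5) is a factor.
Divide: x³ + 11x² + 40x + 50 = (x + 5)(x² + 6x + 10).
The quadratic x² + 6x + 10 has discriminant -4 < 0, so no further real roots.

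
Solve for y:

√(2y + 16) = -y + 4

Square both sides: 2y + 16 = (-y + 4)².
Expand and rearrange: y² - 10y = 0.
Solving gives y = 10 or y = 0.
Check each candidate in the original equation:
  y = 10: √(36) = 6, while -y + 4 = -6 — extraneous.
  y = 0: √(16) = 4, while -y + 4 = 4 — valid.

y = 0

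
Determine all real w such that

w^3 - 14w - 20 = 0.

w = -2.3166 or w = -2 or w = 4.3166

Possible rational roots are divisors of -20. Testing w = -2 gives 0, so (w + 2) is a factor.
Divide: w^3 - 14w - 20 = (w + 2)(w^2 - 2w - 10).
Apply the quadratic formula to w^2 - 2w - 10 = 0: w = (2 +/- sqrt(44))/2, i.e. w ~= 4.3166 or w ~= -2.3166.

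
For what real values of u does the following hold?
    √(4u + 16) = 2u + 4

Square both sides: 4u + 16 = (2u + 4)².
Expand and rearrange: 4u² + 12u = 0.
Solving gives u = 0 or u = -3.
Check each candidate in the original equation:
  u = 0: √(16) = 4, while 2u + 4 = 4 — valid.
  u = -3: √(4) = 2, while 2u + 4 = -2 — extraneous.

u = 0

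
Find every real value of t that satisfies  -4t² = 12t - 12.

t = -3.7913 or t = 0.7913

Rearrange to standard form: -4t² - 12t + 12 = 0.
Discriminant: (-12)² − 4·(-4)·12 = 336.
Quadratic formula: t = (12 ± √336) / (-8).
So t = -√(21)/2 - 3/2 ≈ -3.7913 or t = -3/2 + √(21)/2 ≈ 0.7913.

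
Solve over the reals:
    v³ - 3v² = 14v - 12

Rearrange: v³ - 3v² - 14v + 12 = 0.
Possible rational roots are divisors of 12. Testing v = -3 gives 0, so (v + 3) is a factor.
Divide: v³ - 3v² - 14v + 12 = (v + 3)(v² - 6v + 4).
Apply the quadratic formula to v² - 6v + 4 = 0: v = (6 ± √20)/2, i.e. v ≈ 5.2361 or v ≈ 0.7639.

v = -3 or v = 0.7639 or v = 5.2361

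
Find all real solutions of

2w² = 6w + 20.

Bring every term to one side: 2w² - 6w - 20 = 0.
Factor: 2(w + 2)(w - 5) = 0.
So w = -2 or w = 5.

w = -2 or w = 5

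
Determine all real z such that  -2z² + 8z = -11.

z = -1.0822 or z = 5.0822

Rearrange to standard form: -2z² + 8z + 11 = 0.
Discriminant: (8)² − 4·(-2)·11 = 152.
Quadratic formula: z = (-8 ± √152) / (-4).
So z = 2 - √(38)/2 ≈ -1.0822 or z = 2 + √(38)/2 ≈ 5.0822.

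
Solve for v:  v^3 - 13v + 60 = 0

Possible rational roots are divisors of 60. Testing v = -5 gives 0, so (v + 5) is a factor.
Divide: v^3 - 13v + 60 = (v + 5)(v^2 - 5v + 12).
The quadratic v^2 - 5v + 12 has discriminant -23 < 0, so no further real roots.

v = -5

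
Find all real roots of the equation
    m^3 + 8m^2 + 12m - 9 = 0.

Possible rational roots are divisors of -9. Testing m = -3 gives 0, so (m + 3) is a factor.
Divide: m^3 + 8m^2 + 12m - 9 = (m + 3)(m^2 + 5m - 3).
Apply the quadratic formula to m^2 + 5m - 3 = 0: m = (-5 +/- sqrt(37))/2, i.e. m ~= 0.5414 or m ~= -5.5414.

m = -5.5414 or m = -3 or m = 0.5414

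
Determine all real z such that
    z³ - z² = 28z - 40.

z = -5.4641 or z = 1.4641 or z = 5

Rearrange: z³ - z² - 28z + 40 = 0.
Possible rational roots are divisors of 40. Testing z = 5 gives 0, so (z - 5) is a factor.
Divide: z³ - z² - 28z + 40 = (z - 5)(z² + 4z - 8).
Apply the quadratic formula to z² + 4z - 8 = 0: z = (-4 ± √48)/2, i.e. z ≈ 1.4641 or z ≈ -5.4641.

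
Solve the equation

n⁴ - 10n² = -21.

n = -2.6458 or n = -1.7321 or n = 1.7321 or n = 2.6458

Let u = n². The equation becomes u² - 10u + 21 = 0.
Factor: (u - 3)(u - 7) = 0, so u = 3 or u = 7.
n² = 3 gives n = ±√(3) ≈ ±1.7321.
n² = 7 gives n = ±√(7) ≈ ±2.6458.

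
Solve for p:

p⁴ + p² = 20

Let u = p². The equation becomes u² + u - 20 = 0.
Factor: (u - 4)(u + 5) = 0, so u = 4 or u = -5.
p² = 4 gives p = ±2.
p² = -5 < 0 has no real solution.

p = -2 or p = 2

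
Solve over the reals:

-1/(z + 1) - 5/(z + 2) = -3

z = -1.2638 or z = 0.2638

Multiply both sides by (z + 1)(z + 2):
-(z + 2) - 5(z + 1) = -3(z + 1)(z + 2).
Expand and collect terms: -3z² - 3z + 1 = 0.
By the quadratic formula, z = (3 ± √21) / -6, so z ≈ -1.2638 or z ≈ 0.2638.
Neither value makes a denominator zero (z ≠ -1, z ≠ -2), so both are valid.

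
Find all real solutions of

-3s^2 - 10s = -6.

s = -3.8525 or s = 0.5191

Rearrange to standard form: -3s^2 - 10s + 6 = 0.
Discriminant: (-10)^2 - 4*(-3)*6 = 172.
Quadratic formula: s = (10 +/- sqrt(172)) / (-6).
So s = -sqrt(43)/3 - 5/3 ~= -3.8525 or s = -5/3 + sqrt(43)/3 ~= 0.5191.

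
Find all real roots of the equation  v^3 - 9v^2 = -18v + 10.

v = 1 or v = 1.5505 or v = 6.4495

Rearrange: v^3 - 9v^2 + 18v - 10 = 0.
Possible rational roots are divisors of -10. Testing v = 1 gives 0, so (v - 1) is a factor.
Divide: v^3 - 9v^2 + 18v - 10 = (v - 1)(v^2 - 8v + 10).
Apply the quadratic formula to v^2 - 8v + 10 = 0: v = (8 +/- sqrt(24))/2, i.e. v ~= 6.4495 or v ~= 1.5505.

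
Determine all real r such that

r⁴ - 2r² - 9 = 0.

Let u = r². The equation becomes u² - 2u - 9 = 0.
By the quadratic formula, u = 1 + √(10) or u = 1 - √(10).
r² = 1 + √(10) gives r = ±√(1 + √(10)) ≈ ±2.0402.
r² = 1 - √(10) < 0 has no real solution.

r = -2.0402 or r = 2.0402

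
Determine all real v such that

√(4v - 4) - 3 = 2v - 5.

Isolate the radical: √(4v - 4) = 2v - 2.
Square both sides: 4v - 4 = (2v - 2)².
Expand and rearrange: 4v² - 12v + 8 = 0.
Solving gives v = 2 or v = 1.
Check each candidate in the original equation:
  v = 2: √(4) = 2, while 2v - 2 = 2 — valid.
  v = 1: √(0) = 0, while 2v - 2 = 0 — valid.

v = 1 or v = 2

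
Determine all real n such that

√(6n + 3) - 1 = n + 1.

Isolate the radical: √(6n + 3) = n + 2.
Square both sides: 6n + 3 = (n + 2)².
Expand and rearrange: n² - 2n + 1 = 0.
This gives the repeated root n = 1.
Check in the original equation:
  n = 1: √(9) = 3, while n + 2 = 3 — valid.

n = 1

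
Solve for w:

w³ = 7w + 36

w = 4

Rearrange: w³ - 7w - 36 = 0.
Possible rational roots are divisors of -36. Testing w = 4 gives 0, so (w - 4) is a factor.
Divide: w³ - 7w - 36 = (w - 4)(w² + 4w + 9).
The quadratic w² + 4w + 9 has discriminant -20 < 0, so no further real roots.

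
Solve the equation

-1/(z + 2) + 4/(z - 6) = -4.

Multiply both sides by (z + 2)(z - 6):
-(z - 6) + 4(z + 2) = -4(z + 2)(z - 6).
Expand and collect terms: -4z² + 13z + 34 = 0.
By the quadratic formula, z = (-13 ± √713) / -8, so z ≈ -1.7128 or z ≈ 4.9628.
Neither value makes a denominator zero (z ≠ -2, z ≠ 6), so both are valid.

z = -1.7128 or z = 4.9628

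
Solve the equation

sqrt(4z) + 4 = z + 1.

z = 9

Isolate the radical: sqrt(4z) = z - 3.
Square both sides: 4z = (z - 3)^2.
Expand and rearrange: z^2 - 10z + 9 = 0.
Solving gives z = 9 or z = 1.
Check each candidate in the original equation:
  z = 9: sqrt(36) = 6, while z - 3 = 6 — valid.
  z = 1: sqrt(4) = 2, while z - 3 = -2 — extraneous.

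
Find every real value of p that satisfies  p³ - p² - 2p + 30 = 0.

Possible rational roots are divisors of 30. Testing p = -3 gives 0, so (p + 3) is a factor.
Divide: p³ - p² - 2p + 30 = (p + 3)(p² - 4p + 10).
The quadratic p² - 4p + 10 has discriminant -24 < 0, so no further real roots.

p = -3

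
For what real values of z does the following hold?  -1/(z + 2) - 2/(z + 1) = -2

z = -1.7808 or z = 0.2808

Multiply both sides by (z + 2)(z + 1):
-(z + 1) - 2(z + 2) = -2(z + 2)(z + 1).
Expand and collect terms: -2z^2 - 3z + 1 = 0.
By the quadratic formula, z = (3 +/- sqrt(17)) / -4, so z ~= -1.7808 or z ~= 0.2808.
Neither value makes a denominator zero (z != -2, z != -1), so both are valid.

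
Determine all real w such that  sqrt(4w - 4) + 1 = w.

w = 1 or w = 5

Isolate the radical: sqrt(4w - 4) = w - 1.
Square both sides: 4w - 4 = (w - 1)^2.
Expand and rearrange: w^2 - 6w + 5 = 0.
Solving gives w = 5 or w = 1.
Check each candidate in the original equation:
  w = 5: sqrt(16) = 4, while w - 1 = 4 — valid.
  w = 1: sqrt(0) = 0, while w - 1 = 0 — valid.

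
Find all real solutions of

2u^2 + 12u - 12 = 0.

Discriminant: (12)^2 - 4*2*(-12) = 240.
Quadratic formula: u = (-12 +/- sqrt(240)) / 4.
So u = -3 + sqrt(15) ~= 0.873 or u = -sqrt(15) - 3 ~= -6.873.

u = -6.873 or u = 0.873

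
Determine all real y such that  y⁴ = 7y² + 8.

Let u = y². The equation becomes u² - 7u - 8 = 0.
Factor: (u - 8)(u + 1) = 0, so u = 8 or u = -1.
y² = 8 gives y = ±2·√(2) ≈ ±2.8284.
y² = -1 < 0 has no real solution.

y = -2.8284 or y = 2.8284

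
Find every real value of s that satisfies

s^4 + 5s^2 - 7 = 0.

s = -1.0677 or s = 1.0677

Let u = s^2. The equation becomes u^2 + 5u - 7 = 0.
By the quadratic formula, u = -5/2 + sqrt(53)/2 or u = -sqrt(53)/2 - 5/2.
s^2 = -5/2 + sqrt(53)/2 gives s = +/-sqrt(-5/2 + sqrt(53)/2) ~= +/-1.0677.
s^2 = -sqrt(53)/2 - 5/2 < 0 has no real solution.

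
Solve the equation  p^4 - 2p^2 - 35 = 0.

p = -2.6458 or p = 2.6458

Let u = p^2. The equation becomes u^2 - 2u - 35 = 0.
Factor: (u + 5)(u - 7) = 0, so u = -5 or u = 7.
p^2 = -5 < 0 has no real solution.
p^2 = 7 gives p = +/-sqrt(7) ~= +/-2.6458.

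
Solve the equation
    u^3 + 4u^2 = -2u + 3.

u = -3 or u = -1.618 or u = 0.618

Rearrange: u^3 + 4u^2 + 2u - 3 = 0.
Possible rational roots are divisors of -3. Testing u = -3 gives 0, so (u + 3) is a factor.
Divide: u^3 + 4u^2 + 2u - 3 = (u + 3)(u^2 + u - 1).
Apply the quadratic formula to u^2 + u - 1 = 0: u = (-1 +/- sqrt(5))/2, i.e. u ~= 0.618 or u ~= -1.618.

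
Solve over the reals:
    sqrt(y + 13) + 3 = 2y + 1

y = 3

Isolate the radical: sqrt(y + 13) = 2y - 2.
Square both sides: y + 13 = (2y - 2)^2.
Expand and rearrange: 4y^2 - 9y - 9 = 0.
Solving gives y = 3 or y = -0.75.
Check each candidate in the original equation:
  y = 3: sqrt(16) = 4, while 2y - 2 = 4 — valid.
  y = -0.75: sqrt(12.25) = 3.5, while 2y - 2 = -3.5 — extraneous.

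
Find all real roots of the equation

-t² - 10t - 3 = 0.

t = -9.6904 or t = -0.3096

Discriminant: (-10)² − 4·(-1)·(-3) = 88.
Quadratic formula: t = (10 ± √88) / (-2).
So t = -5 - √(22) ≈ -9.6904 or t = -5 + √(22) ≈ -0.3096.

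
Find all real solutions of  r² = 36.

Bring every term to one side: r² - 36 = 0.
Factor: (r - 6)(r + 6) = 0.
So r = 6 or r = -6.

r = -6 or r = 6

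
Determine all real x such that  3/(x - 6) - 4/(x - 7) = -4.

Multiply both sides by (x - 6)(x - 7):
3(x - 7) - 4(x - 6) = -4(x - 6)(x - 7).
Expand and collect terms: -4x² + 53x - 171 = 0.
By the quadratic formula, x = (-53 ± √73) / -8, so x ≈ 5.557 or x ≈ 7.693.
Neither value makes a denominator zero (x ≠ 6, x ≠ 7), so both are valid.

x = 5.557 or x = 7.693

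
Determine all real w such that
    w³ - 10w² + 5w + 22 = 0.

Possible rational roots are divisors of 22. Testing w = 2 gives 0, so (w - 2) is a factor.
Divide: w³ - 10w² + 5w + 22 = (w - 2)(w² - 8w - 11).
Apply the quadratic formula to w² - 8w - 11 = 0: w = (8 ± √108)/2, i.e. w ≈ 9.1962 or w ≈ -1.1962.

w = -1.1962 or w = 2 or w = 9.1962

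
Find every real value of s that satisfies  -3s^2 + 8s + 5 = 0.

s = -0.5226 or s = 3.1893

Discriminant: (8)^2 - 4*(-3)*5 = 124.
Quadratic formula: s = (-8 +/- sqrt(124)) / (-6).
So s = 4/3 - sqrt(31)/3 ~= -0.5226 or s = 4/3 + sqrt(31)/3 ~= 3.1893.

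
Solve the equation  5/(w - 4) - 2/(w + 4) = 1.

Multiply both sides by (w - 4)(w + 4):
5(w + 4) - 2(w - 4) = (w - 4)(w + 4).
Expand and collect terms: w² - 3w - 44 = 0.
By the quadratic formula, w = (3 ± √185) / 2, so w ≈ 8.3007 or w ≈ -5.3007.
Neither value makes a denominator zero (w ≠ 4, w ≠ -4), so both are valid.

w = -5.3007 or w = 8.3007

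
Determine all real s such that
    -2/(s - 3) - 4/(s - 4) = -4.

s = 3.2192 or s = 5.2808

Multiply both sides by (s - 3)(s - 4):
-2(s - 4) - 4(s - 3) = -4(s - 3)(s - 4).
Expand and collect terms: -4s² + 34s - 68 = 0.
By the quadratic formula, s = (-34 ± √68) / -8, so s ≈ 3.2192 or s ≈ 5.2808.
Neither value makes a denominator zero (s ≠ 3, s ≠ 4), so both are valid.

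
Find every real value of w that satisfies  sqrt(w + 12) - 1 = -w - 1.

w = -3

Isolate the radical: sqrt(w + 12) = -w.
Square both sides: w + 12 = (-w)^2.
Expand and rearrange: w^2 - w - 12 = 0.
Solving gives w = 4 or w = -3.
Check each candidate in the original equation:
  w = 4: sqrt(16) = 4, while -w = -4 — extraneous.
  w = -3: sqrt(9) = 3, while -w = 3 — valid.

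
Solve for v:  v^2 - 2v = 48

Bring every term to one side: v^2 - 2v - 48 = 0.
Factor: (v - 8)(v + 6) = 0.
So v = 8 or v = -6.

v = -6 or v = 8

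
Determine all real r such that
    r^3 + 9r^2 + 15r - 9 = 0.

r = -6.4641 or r = -3 or r = 0.4641

Possible rational roots are divisors of -9. Testing r = -3 gives 0, so (r + 3) is a factor.
Divide: r^3 + 9r^2 + 15r - 9 = (r + 3)(r^2 + 6r - 3).
Apply the quadratic formula to r^2 + 6r - 3 = 0: r = (-6 +/- sqrt(48))/2, i.e. r ~= 0.4641 or r ~= -6.4641.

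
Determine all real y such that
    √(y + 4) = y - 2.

y = 5

Square both sides: y + 4 = (y - 2)².
Expand and rearrange: y² - 5y = 0.
Solving gives y = 5 or y = 0.
Check each candidate in the original equation:
  y = 5: √(9) = 3, while y - 2 = 3 — valid.
  y = 0: √(4) = 2, while y - 2 = -2 — extraneous.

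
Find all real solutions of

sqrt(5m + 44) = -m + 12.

m = 4

Square both sides: 5m + 44 = (-m + 12)^2.
Expand and rearrange: m^2 - 29m + 100 = 0.
Solving gives m = 25 or m = 4.
Check each candidate in the original equation:
  m = 25: sqrt(169) = 13, while -m + 12 = -13 — extraneous.
  m = 4: sqrt(64) = 8, while -m + 12 = 8 — valid.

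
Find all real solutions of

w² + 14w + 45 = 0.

Factor: (w + 9)(w + 5) = 0.
So w = -9 or w = -5.

w = -9 or w = -5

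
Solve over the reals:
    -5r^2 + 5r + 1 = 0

Discriminant: (5)^2 - 4*(-5)*1 = 45.
Quadratic formula: r = (-5 +/- sqrt(45)) / (-10).
So r = 1/2 - 3*sqrt(5)/10 ~= -0.1708 or r = 1/2 + 3*sqrt(5)/10 ~= 1.1708.

r = -0.1708 or r = 1.1708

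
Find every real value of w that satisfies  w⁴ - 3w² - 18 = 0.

Let u = w². The equation becomes u² - 3u - 18 = 0.
Factor: (u - 6)(u + 3) = 0, so u = 6 or u = -3.
w² = 6 gives w = ±√(6) ≈ ±2.4495.
w² = -3 < 0 has no real solution.

w = -2.4495 or w = 2.4495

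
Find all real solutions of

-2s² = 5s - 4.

Rearrange to standard form: -2s² - 5s + 4 = 0.
Discriminant: (-5)² − 4·(-2)·4 = 57.
Quadratic formula: s = (5 ± √57) / (-4).
So s = -√(57)/4 - 5/4 ≈ -3.1375 or s = -5/4 + √(57)/4 ≈ 0.6375.

s = -3.1375 or s = 0.6375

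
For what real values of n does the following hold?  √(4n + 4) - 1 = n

Isolate the radical: √(4n + 4) = n + 1.
Square both sides: 4n + 4 = (n + 1)².
Expand and rearrange: n² - 2n - 3 = 0.
Solving gives n = 3 or n = -1.
Check each candidate in the original equation:
  n = 3: √(16) = 4, while n + 1 = 4 — valid.
  n = -1: √(0) = 0, while n + 1 = 0 — valid.

n = -1 or n = 3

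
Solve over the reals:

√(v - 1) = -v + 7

v = 5

Square both sides: v - 1 = (-v + 7)².
Expand and rearrange: v² - 15v + 50 = 0.
Solving gives v = 10 or v = 5.
Check each candidate in the original equation:
  v = 10: √(9) = 3, while -v + 7 = -3 — extraneous.
  v = 5: √(4) = 2, while -v + 7 = 2 — valid.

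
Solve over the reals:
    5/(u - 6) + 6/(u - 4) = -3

u = 1 or u = 5.3333

Multiply both sides by (u - 6)(u - 4):
5(u - 4) + 6(u - 6) = -3(u - 6)(u - 4).
Expand and collect terms: -3u² + 19u - 16 = 0.
Factor or apply the quadratic formula: u = 1 or u = 5.3333.
Neither value makes a denominator zero (u ≠ 6, u ≠ 4), so both are valid.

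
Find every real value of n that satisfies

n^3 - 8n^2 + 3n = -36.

n = -1.772 or n = 3 or n = 6.772

Rearrange: n^3 - 8n^2 + 3n + 36 = 0.
Possible rational roots are divisors of 36. Testing n = 3 gives 0, so (n - 3) is a factor.
Divide: n^3 - 8n^2 + 3n + 36 = (n - 3)(n^2 - 5n - 12).
Apply the quadratic formula to n^2 - 5n - 12 = 0: n = (5 +/- sqrt(73))/2, i.e. n ~= 6.772 or n ~= -1.772.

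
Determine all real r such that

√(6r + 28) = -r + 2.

Square both sides: 6r + 28 = (-r + 2)².
Expand and rearrange: r² - 10r - 24 = 0.
Solving gives r = 12 or r = -2.
Check each candidate in the original equation:
  r = 12: √(100) = 10, while -r + 2 = -10 — extraneous.
  r = -2: √(16) = 4, while -r + 2 = 4 — valid.

r = -2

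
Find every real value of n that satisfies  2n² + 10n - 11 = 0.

Discriminant: (10)² − 4·2·(-11) = 188.
Quadratic formula: n = (-10 ± √188) / 4.
So n = -5/2 + √(47)/2 ≈ 0.9278 or n = -√(47)/2 - 5/2 ≈ -5.9278.

n = -5.9278 or n = 0.9278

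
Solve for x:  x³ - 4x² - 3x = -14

Rearrange: x³ - 4x² - 3x + 14 = 0.
Possible rational roots are divisors of 14. Testing x = 2 gives 0, so (x - 2) is a factor.
Divide: x³ - 4x² - 3x + 14 = (x - 2)(x² - 2x - 7).
Apply the quadratic formula to x² - 2x - 7 = 0: x = (2 ± √32)/2, i.e. x ≈ 3.8284 or x ≈ -1.8284.

x = -1.8284 or x = 2 or x = 3.8284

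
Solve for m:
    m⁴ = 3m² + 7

m = -2.1311 or m = 2.1311

Let u = m². The equation becomes u² - 3u - 7 = 0.
By the quadratic formula, u = 3/2 + √(37)/2 or u = 3/2 - √(37)/2.
m² = 3/2 + √(37)/2 gives m = ±√(3/2 + √(37)/2) ≈ ±2.1311.
m² = 3/2 - √(37)/2 < 0 has no real solution.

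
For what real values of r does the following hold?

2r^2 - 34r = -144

Bring every term to one side: 2r^2 - 34r + 144 = 0.
Factor: 2(r - 8)(r - 9) = 0.
So r = 8 or r = 9.

r = 8 or r = 9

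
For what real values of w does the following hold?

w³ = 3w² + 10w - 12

w = -2.6056 or w = 1 or w = 4.6056

Rearrange: w³ - 3w² - 10w + 12 = 0.
Possible rational roots are divisors of 12. Testing w = 1 gives 0, so (w - 1) is a factor.
Divide: w³ - 3w² - 10w + 12 = (w - 1)(w² - 2w - 12).
Apply the quadratic formula to w² - 2w - 12 = 0: w = (2 ± √52)/2, i.e. w ≈ 4.6056 or w ≈ -2.6056.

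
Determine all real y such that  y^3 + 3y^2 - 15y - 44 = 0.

Possible rational roots are divisors of -44. Testing y = -4 gives 0, so (y + 4) is a factor.
Divide: y^3 + 3y^2 - 15y - 44 = (y + 4)(y^2 - y - 11).
Apply the quadratic formula to y^2 - y - 11 = 0: y = (1 +/- sqrt(45))/2, i.e. y ~= 3.8541 or y ~= -2.8541.

y = -4 or y = -2.8541 or y = 3.8541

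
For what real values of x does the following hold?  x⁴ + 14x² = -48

No real solutions.

Let u = x². The equation becomes u² + 14u + 48 = 0.
Factor: (u + 8)(u + 6) = 0, so u = -8 or u = -6.
x² = -8 < 0 has no real solution.
x² = -6 < 0 has no real solution.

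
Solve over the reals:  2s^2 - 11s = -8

Rearrange to standard form: 2s^2 - 11s + 8 = 0.
Discriminant: (-11)^2 - 4*2*8 = 57.
Quadratic formula: s = (11 +/- sqrt(57)) / 4.
So s = sqrt(57)/4 + 11/4 ~= 4.6375 or s = 11/4 - sqrt(57)/4 ~= 0.8625.

s = 0.8625 or s = 4.6375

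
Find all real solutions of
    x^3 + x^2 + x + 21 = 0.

Possible rational roots are divisors of 21. Testing x = -3 gives 0, so (x + 3) is a factor.
Divide: x^3 + x^2 + x + 21 = (x + 3)(x^2 - 2x + 7).
The quadratic x^2 - 2x + 7 has discriminant -24 < 0, so no further real roots.

x = -3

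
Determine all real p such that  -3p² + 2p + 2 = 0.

Discriminant: (2)² − 4·(-3)·2 = 28.
Quadratic formula: p = (-2 ± √28) / (-6).
So p = 1/3 - √(7)/3 ≈ -0.5486 or p = 1/3 + √(7)/3 ≈ 1.2153.

p = -0.5486 or p = 1.2153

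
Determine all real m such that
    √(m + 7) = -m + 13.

m = 9

Square both sides: m + 7 = (-m + 13)².
Expand and rearrange: m² - 27m + 162 = 0.
Solving gives m = 18 or m = 9.
Check each candidate in the original equation:
  m = 18: √(25) = 5, while -m + 13 = -5 — extraneous.
  m = 9: √(16) = 4, while -m + 13 = 4 — valid.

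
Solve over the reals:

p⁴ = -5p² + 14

Let u = p². The equation becomes u² + 5u - 14 = 0.
Factor: (u - 2)(u + 7) = 0, so u = 2 or u = -7.
p² = 2 gives p = ±√(2) ≈ ±1.4142.
p² = -7 < 0 has no real solution.

p = -1.4142 or p = 1.4142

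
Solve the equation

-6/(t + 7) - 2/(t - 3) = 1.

Multiply both sides by (t + 7)(t - 3):
-6(t - 3) - 2(t + 7) = (t + 7)(t - 3).
Expand and collect terms: t² + 12t - 25 = 0.
By the quadratic formula, t = (-12 ± √244) / 2, so t ≈ 1.8102 or t ≈ -13.8102.
Neither value makes a denominator zero (t ≠ -7, t ≠ 3), so both are valid.

t = -13.8102 or t = 1.8102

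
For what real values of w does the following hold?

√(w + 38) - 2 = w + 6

w = -2

Isolate the radical: √(w + 38) = w + 8.
Square both sides: w + 38 = (w + 8)².
Expand and rearrange: w² + 15w + 26 = 0.
Solving gives w = -2 or w = -13.
Check each candidate in the original equation:
  w = -2: √(36) = 6, while w + 8 = 6 — valid.
  w = -13: √(25) = 5, while w + 8 = -5 — extraneous.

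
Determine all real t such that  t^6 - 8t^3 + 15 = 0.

t = 1.4422 or t = 1.71

Let u = t^3. The equation becomes u^2 - 8u + 15 = 0.
Factor: (u - 3)(u - 5) = 0, so u = 3 or u = 5.
t^3 = 3 gives t = (3)^(1/3) ~= 1.4422.
t^3 = 5 gives t = (5)^(1/3) ~= 1.71.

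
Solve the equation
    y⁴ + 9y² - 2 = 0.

Let u = y². The equation becomes u² + 9u - 2 = 0.
By the quadratic formula, u = -9/2 + √(89)/2 or u = -√(89)/2 - 9/2.
y² = -9/2 + √(89)/2 gives y = ±√(-9/2 + √(89)/2) ≈ ±0.4658.
y² = -√(89)/2 - 9/2 < 0 has no real solution.

y = -0.4658 or y = 0.4658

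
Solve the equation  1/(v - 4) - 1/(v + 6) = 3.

Multiply both sides by (v - 4)(v + 6):
(v + 6) - (v - 4) = 3(v - 4)(v + 6).
Expand and collect terms: 3v² + 6v - 82 = 0.
By the quadratic formula, v = (-6 ± √1020) / 6, so v ≈ 4.3229 or v ≈ -6.3229.
Neither value makes a denominator zero (v ≠ 4, v ≠ -6), so both are valid.

v = -6.3229 or v = 4.3229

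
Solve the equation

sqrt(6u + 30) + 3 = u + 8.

u = -5 or u = 1

Isolate the radical: sqrt(6u + 30) = u + 5.
Square both sides: 6u + 30 = (u + 5)^2.
Expand and rearrange: u^2 + 4u - 5 = 0.
Solving gives u = 1 or u = -5.
Check each candidate in the original equation:
  u = 1: sqrt(36) = 6, while u + 5 = 6 — valid.
  u = -5: sqrt(0) = 0, while u + 5 = 0 — valid.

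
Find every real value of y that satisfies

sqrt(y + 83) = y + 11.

Square both sides: y + 83 = (y + 11)^2.
Expand and rearrange: y^2 + 21y + 38 = 0.
Solving gives y = -2 or y = -19.
Check each candidate in the original equation:
  y = -2: sqrt(81) = 9, while y + 11 = 9 — valid.
  y = -19: sqrt(64) = 8, while y + 11 = -8 — extraneous.

y = -2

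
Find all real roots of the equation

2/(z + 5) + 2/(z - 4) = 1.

z = -3.4244 or z = 6.4244

Multiply both sides by (z + 5)(z - 4):
2(z - 4) + 2(z + 5) = (z + 5)(z - 4).
Expand and collect terms: z^2 - 3z - 22 = 0.
By the quadratic formula, z = (3 +/- sqrt(97)) / 2, so z ~= 6.4244 or z ~= -3.4244.
Neither value makes a denominator zero (z != -5, z != 4), so both are valid.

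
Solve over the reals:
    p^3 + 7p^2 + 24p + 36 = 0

p = -3

Possible rational roots are divisors of 36. Testing p = -3 gives 0, so (p + 3) is a factor.
Divide: p^3 + 7p^2 + 24p + 36 = (p + 3)(p^2 + 4p + 12).
The quadratic p^2 + 4p + 12 has discriminant -32 < 0, so no further real roots.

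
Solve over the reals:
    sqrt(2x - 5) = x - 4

x = 7

Square both sides: 2x - 5 = (x - 4)^2.
Expand and rearrange: x^2 - 10x + 21 = 0.
Solving gives x = 7 or x = 3.
Check each candidate in the original equation:
  x = 7: sqrt(9) = 3, while x - 4 = 3 — valid.
  x = 3: sqrt(1) = 1, while x - 4 = -1 — extraneous.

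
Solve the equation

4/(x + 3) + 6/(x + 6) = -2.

x = -10.1623 or x = -3.8377

Multiply both sides by (x + 3)(x + 6):
4(x + 6) + 6(x + 3) = -2(x + 3)(x + 6).
Expand and collect terms: -2x^2 - 28x - 78 = 0.
By the quadratic formula, x = (28 +/- sqrt(160)) / -4, so x ~= -10.1623 or x ~= -3.8377.
Neither value makes a denominator zero (x != -3, x != -6), so both are valid.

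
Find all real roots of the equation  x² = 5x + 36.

x = -4 or x = 9

Bring every term to one side: x² - 5x - 36 = 0.
Factor: (x - 9)(x + 4) = 0.
So x = 9 or x = -4.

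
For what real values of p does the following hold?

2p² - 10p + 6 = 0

p = 0.6972 or p = 4.3028

Discriminant: (-10)² − 4·2·6 = 52.
Quadratic formula: p = (10 ± √52) / 4.
So p = √(13)/2 + 5/2 ≈ 4.3028 or p = 5/2 - √(13)/2 ≈ 0.6972.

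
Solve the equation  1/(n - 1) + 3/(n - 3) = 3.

n = 1.2137 or n = 4.1196

Multiply both sides by (n - 1)(n - 3):
(n - 3) + 3(n - 1) = 3(n - 1)(n - 3).
Expand and collect terms: 3n^2 - 16n + 15 = 0.
By the quadratic formula, n = (16 +/- sqrt(76)) / 6, so n ~= 4.1196 or n ~= 1.2137.
Neither value makes a denominator zero (n != 1, n != 3), so both are valid.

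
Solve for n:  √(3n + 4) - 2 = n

n = -1 or n = 0

Isolate the radical: √(3n + 4) = n + 2.
Square both sides: 3n + 4 = (n + 2)².
Expand and rearrange: n² + n = 0.
Solving gives n = 0 or n = -1.
Check each candidate in the original equation:
  n = 0: √(4) = 2, while n + 2 = 2 — valid.
  n = -1: √(1) = 1, while n + 2 = 1 — valid.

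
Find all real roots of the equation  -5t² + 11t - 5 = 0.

t = 0.6417 or t = 1.5583

Discriminant: (11)² − 4·(-5)·(-5) = 21.
Quadratic formula: t = (-11 ± √21) / (-10).
So t = 11/10 - √(21)/10 ≈ 0.6417 or t = √(21)/10 + 11/10 ≈ 1.5583.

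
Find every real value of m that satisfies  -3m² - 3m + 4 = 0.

Discriminant: (-3)² − 4·(-3)·4 = 57.
Quadratic formula: m = (3 ± √57) / (-6).
So m = -√(57)/6 - 1/2 ≈ -1.7583 or m = -1/2 + √(57)/6 ≈ 0.7583.

m = -1.7583 or m = 0.7583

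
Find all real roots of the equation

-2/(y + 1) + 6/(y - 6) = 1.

y = -2.1521 or y = 11.1521

Multiply both sides by (y + 1)(y - 6):
-2(y - 6) + 6(y + 1) = (y + 1)(y - 6).
Expand and collect terms: y² - 9y - 24 = 0.
By the quadratic formula, y = (9 ± √177) / 2, so y ≈ 11.1521 or y ≈ -2.1521.
Neither value makes a denominator zero (y ≠ -1, y ≠ 6), so both are valid.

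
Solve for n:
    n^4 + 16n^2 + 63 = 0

Let u = n^2. The equation becomes u^2 + 16u + 63 = 0.
Factor: (u + 7)(u + 9) = 0, so u = -7 or u = -9.
n^2 = -7 < 0 has no real solution.
n^2 = -9 < 0 has no real solution.

No real solutions.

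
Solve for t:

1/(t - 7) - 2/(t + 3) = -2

Multiply both sides by (t - 7)(t + 3):
(t + 3) - 2(t - 7) = -2(t - 7)(t + 3).
Expand and collect terms: -2t² + 9t + 25 = 0.
By the quadratic formula, t = (-9 ± √281) / -4, so t ≈ -1.9408 or t ≈ 6.4408.
Neither value makes a denominator zero (t ≠ 7, t ≠ -3), so both are valid.

t = -1.9408 or t = 6.4408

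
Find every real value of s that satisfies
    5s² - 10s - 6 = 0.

Discriminant: (-10)² − 4·5·(-6) = 220.
Quadratic formula: s = (10 ± √220) / 10.
So s = 1 + √(55)/5 ≈ 2.4832 or s = 1 - √(55)/5 ≈ -0.4832.

s = -0.4832 or s = 2.4832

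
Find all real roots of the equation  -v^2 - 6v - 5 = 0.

Factor: -1(v + 5)(v + 1) = 0.
So v = -5 or v = -1.

v = -5 or v = -1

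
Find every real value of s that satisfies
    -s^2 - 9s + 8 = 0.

Discriminant: (-9)^2 - 4*(-1)*8 = 113.
Quadratic formula: s = (9 +/- sqrt(113)) / (-2).
So s = -sqrt(113)/2 - 9/2 ~= -9.8151 or s = -9/2 + sqrt(113)/2 ~= 0.8151.

s = -9.8151 or s = 0.8151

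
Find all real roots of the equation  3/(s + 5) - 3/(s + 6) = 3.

Multiply both sides by (s + 5)(s + 6):
3(s + 6) - 3(s + 5) = 3(s + 5)(s + 6).
Expand and collect terms: 3s² + 33s + 87 = 0.
By the quadratic formula, s = (-33 ± √45) / 6, so s ≈ -4.382 or s ≈ -6.618.
Neither value makes a denominator zero (s ≠ -5, s ≠ -6), so both are valid.

s = -6.618 or s = -4.382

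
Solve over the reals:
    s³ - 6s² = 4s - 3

s = -1 or s = 0.4586 or s = 6.5414

Rearrange: s³ - 6s² - 4s + 3 = 0.
Possible rational roots are divisors of 3. Testing s = -1 gives 0, so (s + 1) is a factor.
Divide: s³ - 6s² - 4s + 3 = (s + 1)(s² - 7s + 3).
Apply the quadratic formula to s² - 7s + 3 = 0: s = (7 ± √37)/2, i.e. s ≈ 6.5414 or s ≈ 0.4586.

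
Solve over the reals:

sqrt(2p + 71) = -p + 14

p = 5

Square both sides: 2p + 71 = (-p + 14)^2.
Expand and rearrange: p^2 - 30p + 125 = 0.
Solving gives p = 25 or p = 5.
Check each candidate in the original equation:
  p = 25: sqrt(121) = 11, while -p + 14 = -11 — extraneous.
  p = 5: sqrt(81) = 9, while -p + 14 = 9 — valid.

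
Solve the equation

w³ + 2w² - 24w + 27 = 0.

Possible rational roots are divisors of 27. Testing w = 3 gives 0, so (w - 3) is a factor.
Divide: w³ + 2w² - 24w + 27 = (w - 3)(w² + 5w - 9).
Apply the quadratic formula to w² + 5w - 9 = 0: w = (-5 ± √61)/2, i.e. w ≈ 1.4051 or w ≈ -6.4051.

w = -6.4051 or w = 1.4051 or w = 3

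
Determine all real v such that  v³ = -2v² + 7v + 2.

v = -3.7321 or v = -0.2679 or v = 2

Rearrange: v³ + 2v² - 7v - 2 = 0.
Possible rational roots are divisors of -2. Testing v = 2 gives 0, so (v - 2) is a factor.
Divide: v³ + 2v² - 7v - 2 = (v - 2)(v² + 4v + 1).
Apply the quadratic formula to v² + 4v + 1 = 0: v = (-4 ± √12)/2, i.e. v ≈ -0.2679 or v ≈ -3.7321.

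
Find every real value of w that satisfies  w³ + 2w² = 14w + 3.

w = -4.7913 or w = -0.2087 or w = 3

Rearrange: w³ + 2w² - 14w - 3 = 0.
Possible rational roots are divisors of -3. Testing w = 3 gives 0, so (w - 3) is a factor.
Divide: w³ + 2w² - 14w - 3 = (w - 3)(w² + 5w + 1).
Apply the quadratic formula to w² + 5w + 1 = 0: w = (-5 ± √21)/2, i.e. w ≈ -0.2087 or w ≈ -4.7913.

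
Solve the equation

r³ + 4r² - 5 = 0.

Possible rational roots are divisors of -5. Testing r = 1 gives 0, so (r - 1) is a factor.
Divide: r³ + 4r² - 5 = (r - 1)(r² + 5r + 5).
Apply the quadratic formula to r² + 5r + 5 = 0: r = (-5 ± √5)/2, i.e. r ≈ -1.382 or r ≈ -3.618.

r = -3.618 or r = -1.382 or r = 1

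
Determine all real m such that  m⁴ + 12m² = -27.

No real solutions.

Let u = m². The equation becomes u² + 12u + 27 = 0.
Factor: (u + 3)(u + 9) = 0, so u = -3 or u = -9.
m² = -3 < 0 has no real solution.
m² = -9 < 0 has no real solution.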